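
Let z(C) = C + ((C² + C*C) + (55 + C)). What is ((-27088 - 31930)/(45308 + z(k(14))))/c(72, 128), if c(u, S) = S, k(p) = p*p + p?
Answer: -29509/8574912 ≈ -0.0034413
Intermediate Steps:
k(p) = p + p² (k(p) = p² + p = p + p²)
z(C) = 55 + 2*C + 2*C² (z(C) = C + ((C² + C²) + (55 + C)) = C + (2*C² + (55 + C)) = C + (55 + C + 2*C²) = 55 + 2*C + 2*C²)
((-27088 - 31930)/(45308 + z(k(14))))/c(72, 128) = ((-27088 - 31930)/(45308 + (55 + 2*(14*(1 + 14)) + 2*(14*(1 + 14))²)))/128 = -59018/(45308 + (55 + 2*(14*15) + 2*(14*15)²))*(1/128) = -59018/(45308 + (55 + 2*210 + 2*210²))*(1/128) = -59018/(45308 + (55 + 420 + 2*44100))*(1/128) = -59018/(45308 + (55 + 420 + 88200))*(1/128) = -59018/(45308 + 88675)*(1/128) = -59018/133983*(1/128) = -59018*1/133983*(1/128) = -59018/133983*1/128 = -29509/8574912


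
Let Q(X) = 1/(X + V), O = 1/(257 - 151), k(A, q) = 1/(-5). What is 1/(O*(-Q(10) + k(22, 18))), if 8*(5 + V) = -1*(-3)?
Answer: -22790/83 ≈ -274.58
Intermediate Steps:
V = -37/8 (V = -5 + (-1*(-3))/8 = -5 + (⅛)*3 = -5 + 3/8 = -37/8 ≈ -4.6250)
k(A, q) = -⅕
O = 1/106 ≈ 0.0094340
Q(X) = 1/(-37/8 + X) (Q(X) = 1/(X - 37/8) = 1/(-37/8 + X))
1/(O*(-Q(10) + k(22, 18))) = 1/((-8/(-37 + 8*10) - ⅕)/106) = 1/((-8/(-37 + 80) - ⅕)/106) = 1/((-8/43 - ⅕)/106) = 1/((1/106)*(-83/215)) = 1/(-83/22790) = -22790/83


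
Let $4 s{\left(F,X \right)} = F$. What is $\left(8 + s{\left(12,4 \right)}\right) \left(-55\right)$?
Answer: $-605$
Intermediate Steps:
$s{\left(F,X \right)} = \frac{F}{4}$
$\left(8 + s{\left(12,4 \right)}\right) \left(-55\right) = \left(8 + \frac{1}{4} \cdot 12\right) \left(-55\right) = \left(8 + 3\right) \left(-55\right) = 11 \left(-55\right) = -605$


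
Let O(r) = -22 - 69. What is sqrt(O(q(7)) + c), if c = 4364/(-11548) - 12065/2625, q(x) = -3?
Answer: I*sqrt(8819138747937)/303135 ≈ 9.7966*I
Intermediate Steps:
O(r) = -91
c = -7539106/1515675 (c = 4364*(-1/11548) - 12065*1/2625 = -1091/2887 - 2413/525 = -7539106/1515675 ≈ -4.9741)
sqrt(O(q(7)) + c) = sqrt(-91 - 7539106/1515675) = sqrt(-145465531/1515675) = I*sqrt(8819138747937)/303135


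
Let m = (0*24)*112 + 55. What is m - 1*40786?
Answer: -40731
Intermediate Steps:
m = 55 (m = 0*112 + 55 = 0 + 55 = 55)
m - 1*40786 = 55 - 1*40786 = 55 - 40786 = -40731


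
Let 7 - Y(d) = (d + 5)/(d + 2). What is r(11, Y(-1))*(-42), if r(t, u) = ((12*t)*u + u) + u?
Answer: -16884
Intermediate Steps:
Y(d) = 7 - (5 + d)/(2 + d) (Y(d) = 7 - (d + 5)/(d + 2) = 7 - (5 + d)/(2 + d))
r(t, u) = 2*u + 12*t*u (r(t, u) = (12*t*u + u) + u = (u + 12*t*u) + u = 2*u + 12*t*u)
r(11, Y(-1))*(-42) = (2*(3*(3 + 2*(-1))/(2 - 1))*(1 + 6*11))*(-42) = (2*(3*(3 - 2)/1)*(1 + 66))*(-42) = (2*(3*1*1)*67)*(-42) = (2*3*67)*(-42) = 402*(-42) = -16884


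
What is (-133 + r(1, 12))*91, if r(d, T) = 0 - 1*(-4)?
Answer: -11739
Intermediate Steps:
r(d, T) = 4 (r(d, T) = 0 + 4 = 4)
(-133 + r(1, 12))*91 = (-133 + 4)*91 = -129*91 = -11739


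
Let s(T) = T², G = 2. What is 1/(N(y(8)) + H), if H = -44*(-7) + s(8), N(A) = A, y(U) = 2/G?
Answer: 1/373 ≈ 0.0026810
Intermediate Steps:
y(U) = 1 (y(U) = 2/2 = 2*(½) = 1)
H = 372 (H = -44*(-7) + 8² = 308 + 64 = 372)
1/(N(y(8)) + H) = 1/(1 + 372) = 1/373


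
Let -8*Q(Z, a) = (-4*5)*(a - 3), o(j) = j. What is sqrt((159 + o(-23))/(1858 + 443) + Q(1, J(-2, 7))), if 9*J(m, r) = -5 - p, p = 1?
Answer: I*sqrt(21431514)/1534 ≈ 3.0179*I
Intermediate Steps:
J(m, r) = -2/3 (J(m, r) = (-5 - 1*1)/9 = (-5 - 1)/9 = (1/9)*(-6) = -2/3)
Q(Z, a) = -15/2 + 5*a/2 (Q(Z, a) = -(-4*5)*(a - 3)/8 = -(-5)*(-3 + a)/2 = -(60 - 20*a)/8 = -15/2 + 5*a/2)
sqrt((159 + o(-23))/(1858 + 443) + Q(1, J(-2, 7))) = sqrt((159 - 23)/(1858 + 443) + (-15/2 + (5/2)*(-2/3))) = sqrt(136/2301 + (-15/2 - 5/3)) = sqrt(136*(1/2301) - 55/6) = sqrt(136/2301 - 55/6) = sqrt(-13971/1534) = I*sqrt(21431514)/1534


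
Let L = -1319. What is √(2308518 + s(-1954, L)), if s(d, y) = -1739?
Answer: √2306779 ≈ 1518.8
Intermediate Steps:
√(2308518 + s(-1954, L)) = √(2308518 - 1739) = √2306779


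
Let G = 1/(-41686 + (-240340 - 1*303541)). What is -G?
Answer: 1/585567 ≈ 1.7077e-6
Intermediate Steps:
G = -1/585567 (G = 1/(-41686 + (-240340 - 303541)) = 1/(-41686 - 543881) = 1/(-585567) = -1/585567 ≈ -1.7077e-6)
-G = -1*(-1/585567) = 1/585567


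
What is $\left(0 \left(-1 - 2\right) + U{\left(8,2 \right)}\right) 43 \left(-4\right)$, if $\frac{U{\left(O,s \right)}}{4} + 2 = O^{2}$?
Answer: $-42656$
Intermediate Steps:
$U{\left(O,s \right)} = -8 + 4 O^{2}$
$\left(0 \left(-1 - 2\right) + U{\left(8,2 \right)}\right) 43 \left(-4\right) = \left(0 \left(-1 - 2\right) - \left(8 - 4 \cdot 8^{2}\right)\right) 43 \left(-4\right) = \left(0 \left(-3\right) + \left(-8 + 4 \cdot 64\right)\right) \left(-172\right) = \left(0 + \left(-8 + 256\right)\right) \left(-172\right) = \left(0 + 248\right) \left(-172\right) = 248 \left(-172\right) = -42656$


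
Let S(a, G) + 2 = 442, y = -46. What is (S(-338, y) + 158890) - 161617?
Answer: -2287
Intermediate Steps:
S(a, G) = 440 (S(a, G) = -2 + 442 = 440)
(S(-338, y) + 158890) - 161617 = (440 + 158890) - 161617 = 159330 - 161617 = -2287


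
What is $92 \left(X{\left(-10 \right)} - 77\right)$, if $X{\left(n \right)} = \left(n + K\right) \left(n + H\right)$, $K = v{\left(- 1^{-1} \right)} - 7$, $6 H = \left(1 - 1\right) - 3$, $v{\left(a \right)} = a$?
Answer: $10304$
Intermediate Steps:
$H = - \frac{1}{2}$ ($H = \frac{\left(1 - 1\right) - 3}{6} = \frac{0 - 3}{6} = \frac{1}{6} \left(-3\right) = - \frac{1}{2} \approx -0.5$)
$K = -8$ ($K = - 1^{-1} - 7 = \left(-1\right) 1 - 7 = -1 - 7 = -8$)
$X{\left(n \right)} = \left(-8 + n\right) \left(- \frac{1}{2} + n\right)$ ($X{\left(n \right)} = \left(n - 8\right) \left(n - \frac{1}{2}\right) = \left(-8 + n\right) \left(- \frac{1}{2} + n\right)$)
$92 \left(X{\left(-10 \right)} - 77\right) = 92 \left(\left(4 + \left(-10\right)^{2} - -85\right) - 77\right) = 92 \left(\left(4 + 100 + 85\right) - 77\right) = 92 \left(189 - 77\right) = 92 \cdot 112 = 10304$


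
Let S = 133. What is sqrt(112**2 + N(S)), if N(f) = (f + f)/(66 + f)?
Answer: sqrt(496807878)/199 ≈ 112.01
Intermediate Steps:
N(f) = 2*f/(66 + f) (N(f) = (2*f)/(66 + f) = 2*f/(66 + f))
sqrt(112**2 + N(S)) = sqrt(112**2 + 2*133/(66 + 133)) = sqrt(12544 + 2*133/199) = sqrt(12544 + 2*133*(1/199)) = sqrt(12544 + 266/199) = sqrt(2496522/199) = sqrt(496807878)/199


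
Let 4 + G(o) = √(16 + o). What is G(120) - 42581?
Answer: -42585 + 2*√34 ≈ -42573.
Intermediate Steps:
G(o) = -4 + √(16 + o)
G(120) - 42581 = (-4 + √(16 + 120)) - 42581 = (-4 + √136) - 42581 = (-4 + 2*√34) - 42581 = -42585 + 2*√34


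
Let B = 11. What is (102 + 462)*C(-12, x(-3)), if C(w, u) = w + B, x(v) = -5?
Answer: -564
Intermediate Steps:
C(w, u) = 11 + w (C(w, u) = w + 11 = 11 + w)
(102 + 462)*C(-12, x(-3)) = (102 + 462)*(11 - 12) = 564*(-1) = -564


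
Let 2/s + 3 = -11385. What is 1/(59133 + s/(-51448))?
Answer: 292944912/17322711481297 ≈ 1.6911e-5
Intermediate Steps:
s = -1/5694 (s = 2/(-3 - 11385) = 2/(-11388) = 2*(-1/11388) = -1/5694 ≈ -0.00017562)
1/(59133 + s/(-51448)) = 1/(59133 - 1/5694/(-51448)) = 1/(59133 - 1/5694*(-1/51448)) = 1/(59133 + 1/292944912) = 1/(17322711481297/292944912) = 292944912/17322711481297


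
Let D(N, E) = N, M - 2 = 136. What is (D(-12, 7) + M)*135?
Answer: 17010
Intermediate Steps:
M = 138 (M = 2 + 136 = 138)
(D(-12, 7) + M)*135 = (-12 + 138)*135 = 126*135 = 17010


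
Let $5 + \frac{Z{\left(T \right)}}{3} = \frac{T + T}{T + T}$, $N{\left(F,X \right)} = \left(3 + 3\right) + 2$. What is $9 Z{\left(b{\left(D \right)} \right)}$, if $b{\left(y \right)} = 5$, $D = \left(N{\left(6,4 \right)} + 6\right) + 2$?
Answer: $-108$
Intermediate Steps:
$N{\left(F,X \right)} = 8$ ($N{\left(F,X \right)} = 6 + 2 = 8$)
$D = 16$ ($D = \left(8 + 6\right) + 2 = 14 + 2 = 16$)
$Z{\left(T \right)} = -12$ ($Z{\left(T \right)} = -15 + 3 \frac{T + T}{T + T} = -15 + 3 \frac{2 T}{2 T} = -15 + 3 \cdot 2 T \frac{1}{2 T} = -15 + 3 \cdot 1 = -15 + 3 = -12$)
$9 Z{\left(b{\left(D \right)} \right)} = 9 \left(-12\right) = -108$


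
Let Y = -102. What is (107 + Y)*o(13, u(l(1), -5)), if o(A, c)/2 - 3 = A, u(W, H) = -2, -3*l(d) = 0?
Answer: 160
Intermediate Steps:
l(d) = 0 (l(d) = -⅓*0 = 0)
o(A, c) = 6 + 2*A
(107 + Y)*o(13, u(l(1), -5)) = (107 - 102)*(6 + 2*13) = 5*(6 + 26) = 5*32 = 160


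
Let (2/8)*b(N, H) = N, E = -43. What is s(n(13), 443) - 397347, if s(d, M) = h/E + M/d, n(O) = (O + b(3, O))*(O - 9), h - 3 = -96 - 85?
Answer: -1708555251/4300 ≈ -3.9734e+5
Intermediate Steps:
b(N, H) = 4*N
h = -178 (h = 3 + (-96 - 85) = 3 - 181 = -178)
n(O) = (-9 + O)*(12 + O) (n(O) = (O + 4*3)*(O - 9) = (O + 12)*(-9 + O) = (12 + O)*(-9 + O) = (-9 + O)*(12 + O))
s(d, M) = 178/43 + M/d (s(d, M) = -178/(-43) + M/d = -178*(-1/43) + M/d = 178/43 + M/d)
s(n(13), 443) - 397347 = (178/43 + 443/(-108 + 13² + 3*13)) - 397347 = (178/43 + 443/(-108 + 169 + 39)) - 397347 = (178/43 + 443/100) - 397347 = 36849/4300 - 397347 = -1708555251/4300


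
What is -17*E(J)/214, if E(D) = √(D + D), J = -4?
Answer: -17*I*√2/107 ≈ -0.22469*I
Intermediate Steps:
E(D) = √2*√D (E(D) = √(2*D) = √2*√D)
-17*E(J)/214 = -17*√2*√(-4)/214 = -17*√2*2*I*(1/214) = -34*I*√2*(1/214) = -17*I*√2/107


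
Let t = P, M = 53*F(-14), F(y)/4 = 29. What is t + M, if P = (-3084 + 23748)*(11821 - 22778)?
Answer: -226409300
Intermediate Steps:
P = -226415448 (P = 20664*(-10957) = -226415448)
F(y) = 116 (F(y) = 4*29 = 116)
M = 6148 (M = 53*116 = 6148)
t = -226415448
t + M = -226415448 + 6148 = -226409300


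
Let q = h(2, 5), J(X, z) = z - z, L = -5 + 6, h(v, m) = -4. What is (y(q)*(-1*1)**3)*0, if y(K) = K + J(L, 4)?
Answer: 0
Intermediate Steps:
L = 1
J(X, z) = 0
q = -4
y(K) = K (y(K) = K + 0 = K)
(y(q)*(-1*1)**3)*0 = -4*(-1*1)**3*0 = -4*(-1)**3*0 = -4*(-1)*0 = 4*0 = 0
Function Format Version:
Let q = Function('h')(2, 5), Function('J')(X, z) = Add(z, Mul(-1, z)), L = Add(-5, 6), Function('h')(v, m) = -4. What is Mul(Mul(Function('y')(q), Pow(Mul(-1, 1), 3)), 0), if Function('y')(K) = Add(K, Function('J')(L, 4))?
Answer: 0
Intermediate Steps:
L = 1
Function('J')(X, z) = 0
q = -4
Function('y')(K) = K (Function('y')(K) = Add(K, 0) = K)
Mul(Mul(Function('y')(q), Pow(Mul(-1, 1), 3)), 0) = Mul(Mul(-4, Pow(Mul(-1, 1), 3)), 0) = Mul(Mul(-4, Pow(-1, 3)), 0) = Mul(Mul(-4, -1), 0) = Mul(4, 0) = 0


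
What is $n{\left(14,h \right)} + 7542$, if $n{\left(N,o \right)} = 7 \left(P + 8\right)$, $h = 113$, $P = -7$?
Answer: $7549$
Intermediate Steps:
$n{\left(N,o \right)} = 7$ ($n{\left(N,o \right)} = 7 \left(-7 + 8\right) = 7 \cdot 1 = 7$)
$n{\left(14,h \right)} + 7542 = 7 + 7542 = 7549$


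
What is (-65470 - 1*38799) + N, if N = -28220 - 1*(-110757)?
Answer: -21732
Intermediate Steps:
N = 82537 (N = -28220 + 110757 = 82537)
(-65470 - 1*38799) + N = (-65470 - 1*38799) + 82537 = (-65470 - 38799) + 82537 = -104269 + 82537 = -21732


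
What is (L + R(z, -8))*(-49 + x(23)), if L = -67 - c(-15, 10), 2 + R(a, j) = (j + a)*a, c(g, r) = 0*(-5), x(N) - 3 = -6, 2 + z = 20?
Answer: -5772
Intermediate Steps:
z = 18 (z = -2 + 20 = 18)
x(N) = -3 (x(N) = 3 - 6 = -3)
c(g, r) = 0
R(a, j) = -2 + a*(a + j) (R(a, j) = -2 + (j + a)*a = -2 + (a + j)*a = -2 + a*(a + j))
L = -67 (L = -67 - 1*0 = -67 + 0 = -67)
(L + R(z, -8))*(-49 + x(23)) = (-67 + (-2 + 18**2 + 18*(-8)))*(-49 - 3) = (-67 + (-2 + 324 - 144))*(-52) = (-67 + 178)*(-52) = 111*(-52) = -5772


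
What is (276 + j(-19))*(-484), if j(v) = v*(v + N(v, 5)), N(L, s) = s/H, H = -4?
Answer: -319803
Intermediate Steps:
N(L, s) = -s/4 (N(L, s) = s/(-4) = s*(-¼) = -s/4)
j(v) = v*(-5/4 + v) (j(v) = v*(v - ¼*5) = v*(v - 5/4) = v*(-5/4 + v))
(276 + j(-19))*(-484) = (276 + (¼)*(-19)*(-5 + 4*(-19)))*(-484) = (276 + (¼)*(-19)*(-5 - 76))*(-484) = (276 + (¼)*(-19)*(-81))*(-484) = (276 + 1539/4)*(-484) = (2643/4)*(-484) = -319803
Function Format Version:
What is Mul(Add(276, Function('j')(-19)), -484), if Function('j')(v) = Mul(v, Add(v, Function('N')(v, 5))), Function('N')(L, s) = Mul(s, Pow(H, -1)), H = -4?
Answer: -319803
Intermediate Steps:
Function('N')(L, s) = Mul(Rational(-1, 4), s) (Function('N')(L, s) = Mul(s, Pow(-4, -1)) = Mul(s, Rational(-1, 4)) = Mul(Rational(-1, 4), s))
Function('j')(v) = Mul(v, Add(Rational(-5, 4), v)) (Function('j')(v) = Mul(v, Add(v, Mul(Rational(-1, 4), 5))) = Mul(v, Add(v, Rational(-5, 4))) = Mul(v, Add(Rational(-5, 4), v)))
Mul(Add(276, Function('j')(-19)), -484) = Mul(Add(276, Mul(Rational(1, 4), -19, Add(-5, Mul(4, -19)))), -484) = Mul(Add(276, Mul(Rational(1, 4), -19, Add(-5, -76))), -484) = Mul(Add(276, Mul(Rational(1, 4), -19, -81)), -484) = Mul(Add(276, Rational(1539, 4)), -484) = Mul(Rational(2643, 4), -484) = -319803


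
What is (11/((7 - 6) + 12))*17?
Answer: 187/13 ≈ 14.385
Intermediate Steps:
(11/((7 - 6) + 12))*17 = (11/(1 + 12))*17 = (11/13)*17 = 187/13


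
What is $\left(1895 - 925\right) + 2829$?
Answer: $3799$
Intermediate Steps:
$\left(1895 - 925\right) + 2829 = 970 + 2829 = 3799$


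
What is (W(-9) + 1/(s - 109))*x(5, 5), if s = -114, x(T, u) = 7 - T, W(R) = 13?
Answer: 5796/223 ≈ 25.991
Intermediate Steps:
(W(-9) + 1/(s - 109))*x(5, 5) = (13 + 1/(-114 - 109))*(7 - 1*5) = (13 + 1/(-223))*(7 - 5) = (13 - 1/223)*2 = (2898/223)*2 = 5796/223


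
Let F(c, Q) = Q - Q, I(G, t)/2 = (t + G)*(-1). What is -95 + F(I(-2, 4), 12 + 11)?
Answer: -95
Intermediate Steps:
I(G, t) = -2*G - 2*t (I(G, t) = 2*((t + G)*(-1)) = 2*((G + t)*(-1)) = 2*(-G - t) = -2*G - 2*t)
F(c, Q) = 0
-95 + F(I(-2, 4), 12 + 11) = -95 + 0 = -95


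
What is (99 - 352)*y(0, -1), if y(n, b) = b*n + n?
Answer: 0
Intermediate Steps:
y(n, b) = n + b*n
(99 - 352)*y(0, -1) = (99 - 352)*(0*(1 - 1)) = -0*0 = -253*0 = 0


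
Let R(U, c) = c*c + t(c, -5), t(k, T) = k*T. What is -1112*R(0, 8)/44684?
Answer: -6672/11171 ≈ -0.59726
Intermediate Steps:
t(k, T) = T*k
R(U, c) = c² - 5*c (R(U, c) = c*c - 5*c = c² - 5*c)
-1112*R(0, 8)/44684 = -8896*(-5 + 8)/44684 = -8896*3*(1/44684) = -1112*24*(1/44684) = -26688*1/44684 = -6672/11171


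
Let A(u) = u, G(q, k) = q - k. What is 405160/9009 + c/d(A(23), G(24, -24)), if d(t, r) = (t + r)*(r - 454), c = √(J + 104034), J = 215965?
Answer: 57880/1287 - √319999/28826 ≈ 44.953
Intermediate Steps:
c = √319999 (c = √(215965 + 104034) = √319999 ≈ 565.68)
d(t, r) = (-454 + r)*(r + t) (d(t, r) = (r + t)*(-454 + r) = (-454 + r)*(r + t))
405160/9009 + c/d(A(23), G(24, -24)) = 405160/9009 + √319999/((24 - 1*(-24))² - 454*(24 - 1*(-24)) - 454*23 + (24 - 1*(-24))*23) = 405160*(1/9009) + √319999/((24 + 24)² - 454*(24 + 24) - 10442 + (24 + 24)*23) = 57880/1287 + √319999/(48² - 454*48 - 10442 + 48*23) = 57880/1287 + √319999/(2304 - 21792 - 10442 + 1104) = 57880/1287 + √319999/(-28826) = 57880/1287 + √319999*(-1/28826) = 57880/1287 - √319999/28826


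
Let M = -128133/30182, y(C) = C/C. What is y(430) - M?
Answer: 158315/30182 ≈ 5.2453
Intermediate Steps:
y(C) = 1
M = -128133/30182 (M = -128133*1/30182 = -128133/30182 ≈ -4.2453)
y(430) - M = 1 - 1*(-128133/30182) = 1 + 128133/30182 = 158315/30182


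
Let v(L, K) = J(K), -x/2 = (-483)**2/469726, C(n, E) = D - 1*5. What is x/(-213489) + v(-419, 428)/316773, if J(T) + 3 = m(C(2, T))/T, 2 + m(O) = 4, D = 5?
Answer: -604653373427/125889142040703702 ≈ -4.8031e-6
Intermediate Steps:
C(n, E) = 0 (C(n, E) = 5 - 1*5 = 5 - 5 = 0)
x = -233289/234863 (x = -2*(-483)**2/469726 = -466578/469726 = -2*233289/469726 = -233289/234863 ≈ -0.99330)
m(O) = 2 (m(O) = -2 + 4 = 2)
J(T) = -3 + 2/T
v(L, K) = -3 + 2/K
x/(-213489) + v(-419, 428)/316773 = -233289/234863/(-213489) + (-3 + 2/428)/316773 = -233289/234863*(-1/213489) + (-3 + 2*(1/428))*(1/316773) = 25921/5571185223 + (-3 + 1/214)*(1/316773) = 25921/5571185223 - 641/214*1/316773 = 25921/5571185223 - 641/67789422 = -604653373427/125889142040703702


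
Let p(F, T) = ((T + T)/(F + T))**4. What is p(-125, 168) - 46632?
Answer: -146680021416/3418801 ≈ -42904.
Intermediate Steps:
p(F, T) = 16*T**4/(F + T)**4 (p(F, T) = ((2*T)/(F + T))**4 = (2*T/(F + T))**4 = 16*T**4/(F + T)**4)
p(-125, 168) - 46632 = 16*168**4/(-125 + 168)**4 - 46632 = 16*796594176/43**4 - 46632 = 16*796594176*(1/3418801) - 46632 = 12745506816/3418801 - 46632 = -146680021416/3418801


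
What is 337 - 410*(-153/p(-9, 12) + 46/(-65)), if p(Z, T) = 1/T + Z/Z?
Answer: 760913/13 ≈ 58532.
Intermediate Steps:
p(Z, T) = 1 + 1/T (p(Z, T) = 1/T + 1 = 1 + 1/T)
337 - 410*(-153/p(-9, 12) + 46/(-65)) = 337 - 410*(-153*12/(1 + 12) + 46/(-65)) = 337 - 410*(-153/((1/12)*13) + 46*(-1/65)) = 337 - 410*(-153/13/12 - 46/65) = 337 - 410*(-153*12/13 - 46/65) = 337 - 410*(-1836/13 - 46/65) = 337 - 410*(-9226/65) = 337 + 756532/13 = 760913/13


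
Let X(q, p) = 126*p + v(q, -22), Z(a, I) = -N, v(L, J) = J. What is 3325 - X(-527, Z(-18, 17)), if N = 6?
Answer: 4103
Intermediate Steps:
Z(a, I) = -6 (Z(a, I) = -1*6 = -6)
X(q, p) = -22 + 126*p (X(q, p) = 126*p - 22 = -22 + 126*p)
3325 - X(-527, Z(-18, 17)) = 3325 - (-22 + 126*(-6)) = 3325 - (-22 - 756) = 3325 - 1*(-778) = 3325 + 778 = 4103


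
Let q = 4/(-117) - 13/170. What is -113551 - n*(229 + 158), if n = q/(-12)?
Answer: -3011467163/26520 ≈ -1.1355e+5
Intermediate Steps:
q = -2201/19890 (q = 4*(-1/117) - 13*1/170 = -4/117 - 13/170 = -2201/19890 ≈ -0.11066)
n = 2201/238680 (n = -2201/19890/(-12) = -2201/19890*(-1/12) = 2201/238680 ≈ 0.0092216)
-113551 - n*(229 + 158) = -113551 - 2201*(229 + 158)/238680 = -113551 - 2201*387/238680 = -113551 - 1*94643/26520 = -113551 - 94643/26520 = -3011467163/26520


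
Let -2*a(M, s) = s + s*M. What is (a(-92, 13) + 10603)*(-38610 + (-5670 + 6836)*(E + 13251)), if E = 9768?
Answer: 300029884308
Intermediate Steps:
a(M, s) = -s/2 - M*s/2 (a(M, s) = -(s + s*M)/2 = -(s + M*s)/2 = -s/2 - M*s/2)
(a(-92, 13) + 10603)*(-38610 + (-5670 + 6836)*(E + 13251)) = (-½*13*(1 - 92) + 10603)*(-38610 + (-5670 + 6836)*(9768 + 13251)) = (-½*13*(-91) + 10603)*(-38610 + 1166*23019) = (1183/2 + 10603)*(-38610 + 26840154) = (22389/2)*26801544 = 300029884308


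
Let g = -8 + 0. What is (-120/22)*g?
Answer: 480/11 ≈ 43.636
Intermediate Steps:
g = -8
(-120/22)*g = -120/22*(-8) = -6*10/11*(-8) = -60/11*(-8) = 480/11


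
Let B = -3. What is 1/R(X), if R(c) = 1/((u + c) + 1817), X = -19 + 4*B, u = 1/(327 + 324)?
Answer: 1162687/651 ≈ 1786.0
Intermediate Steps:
u = 1/651 ≈ 0.0015361
X = -31 (X = -19 + 4*(-3) = -19 - 12 = -31)
R(c) = 1/(1182868/651 + c) (R(c) = 1/((1/651 + c) + 1817) = 1/(1182868/651 + c))
1/R(X) = 1/(651/(1182868 + 651*(-31))) = 1/(651/(1182868 - 20181)) = 1/(651/1162687) = 1162687/651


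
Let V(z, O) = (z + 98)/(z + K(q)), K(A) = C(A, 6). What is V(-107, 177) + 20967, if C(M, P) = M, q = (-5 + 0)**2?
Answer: 1719303/82 ≈ 20967.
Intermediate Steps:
q = 25 (q = (-5)**2 = 25)
K(A) = A
V(z, O) = (98 + z)/(25 + z) (V(z, O) = (z + 98)/(z + 25) = (98 + z)/(25 + z))
V(-107, 177) + 20967 = (98 - 107)/(25 - 107) + 20967 = -9/(-82) + 20967 = -1/82*(-9) + 20967 = 9/82 + 20967 = 1719303/82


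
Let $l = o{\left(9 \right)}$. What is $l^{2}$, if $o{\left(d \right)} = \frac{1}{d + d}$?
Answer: $\frac{1}{324} \approx 0.0030864$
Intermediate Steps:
$o{\left(d \right)} = \frac{1}{2 d}$
$l = \frac{1}{18}$ ($l = \frac{1}{2 \cdot 9} = \frac{1}{2} \cdot \frac{1}{9} = \frac{1}{18} \approx 0.055556$)
$l^{2} = \left(\frac{1}{18}\right)^{2} = \frac{1}{324}$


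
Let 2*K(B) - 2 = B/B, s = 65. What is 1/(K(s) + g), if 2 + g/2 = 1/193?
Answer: -386/961 ≈ -0.40166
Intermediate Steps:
g = -770/193 (g = -4 + 2/193 = -770/193 ≈ -3.9896)
K(B) = 3/2 (K(B) = 1 + (B/B)/2 = 1 + (1/2)*1 = 1 + 1/2 = 3/2)
1/(K(s) + g) = 1/(3/2 - 770/193) = 1/(-961/386) = -386/961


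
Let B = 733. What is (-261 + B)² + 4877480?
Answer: 5100264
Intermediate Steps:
(-261 + B)² + 4877480 = (-261 + 733)² + 4877480 = 472² + 4877480 = 222784 + 4877480 = 5100264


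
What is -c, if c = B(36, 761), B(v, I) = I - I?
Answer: 0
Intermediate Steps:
B(v, I) = 0
c = 0
-c = -1*0 = 0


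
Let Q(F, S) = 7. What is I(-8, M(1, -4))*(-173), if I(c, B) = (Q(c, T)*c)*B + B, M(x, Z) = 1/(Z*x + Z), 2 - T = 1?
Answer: -9515/8 ≈ -1189.4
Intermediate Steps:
T = 1 (T = 2 - 1*1 = 2 - 1 = 1)
M(x, Z) = 1/(Z + Z*x)
I(c, B) = B + 7*B*c (I(c, B) = (7*c)*B + B = 7*B*c + B = B + 7*B*c)
I(-8, M(1, -4))*(-173) = ((1/((-4)*(1 + 1)))*(1 + 7*(-8)))*(-173) = ((-¼/2)*(1 - 56))*(-173) = (-¼*½*(-55))*(-173) = -⅛*(-55)*(-173) = (55/8)*(-173) = -9515/8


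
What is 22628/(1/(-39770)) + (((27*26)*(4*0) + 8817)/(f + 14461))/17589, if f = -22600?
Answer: -42943031911273859/47718957 ≈ -8.9992e+8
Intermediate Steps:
22628/(1/(-39770)) + (((27*26)*(4*0) + 8817)/(f + 14461))/17589 = 22628/(1/(-39770)) + (((27*26)*(4*0) + 8817)/(-22600 + 14461))/17589 = 22628/(-1/39770) + ((702*0 + 8817)/(-8139))*(1/17589) = 22628*(-39770) + ((0 + 8817)*(-1/8139))*(1/17589) = -899915560 + (8817*(-1/8139))*(1/17589) = -899915560 - 2939/2713*1/17589 = -899915560 - 2939/47718957 = -42943031911273859/47718957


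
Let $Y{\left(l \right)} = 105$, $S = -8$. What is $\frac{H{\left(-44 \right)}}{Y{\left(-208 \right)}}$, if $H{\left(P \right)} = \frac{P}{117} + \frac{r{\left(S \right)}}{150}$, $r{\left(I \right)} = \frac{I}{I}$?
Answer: $- \frac{2161}{614250} \approx -0.0035181$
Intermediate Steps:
$r{\left(I \right)} = 1$
$H{\left(P \right)} = \frac{1}{150} + \frac{P}{117}$ ($H{\left(P \right)} = \frac{P}{117} + 1 \cdot \frac{1}{150} = P \frac{1}{117} + 1 \cdot \frac{1}{150} = \frac{P}{117} + \frac{1}{150} = \frac{1}{150} + \frac{P}{117}$)
$\frac{H{\left(-44 \right)}}{Y{\left(-208 \right)}} = \frac{\frac{1}{150} + \frac{1}{117} \left(-44\right)}{105} = \left(\frac{1}{150} - \frac{44}{117}\right) \frac{1}{105} = \left(- \frac{2161}{5850}\right) \frac{1}{105} = - \frac{2161}{614250}$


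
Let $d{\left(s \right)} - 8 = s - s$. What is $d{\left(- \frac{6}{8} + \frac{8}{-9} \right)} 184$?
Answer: $1472$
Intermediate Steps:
$d{\left(s \right)} = 8$ ($d{\left(s \right)} = 8 + \left(s - s\right) = 8 + 0 = 8$)
$d{\left(- \frac{6}{8} + \frac{8}{-9} \right)} 184 = 8 \cdot 184 = 1472$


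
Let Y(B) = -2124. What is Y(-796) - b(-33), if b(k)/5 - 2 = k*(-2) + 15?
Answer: -2539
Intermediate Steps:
b(k) = 85 - 10*k (b(k) = 10 + 5*(k*(-2) + 15) = 10 + 5*(-2*k + 15) = 10 + 5*(15 - 2*k) = 10 + (75 - 10*k) = 85 - 10*k)
Y(-796) - b(-33) = -2124 - (85 - 10*(-33)) = -2124 - (85 + 330) = -2124 - 1*415 = -2124 - 415 = -2539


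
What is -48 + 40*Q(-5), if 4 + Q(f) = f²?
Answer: 792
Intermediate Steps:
Q(f) = -4 + f²
-48 + 40*Q(-5) = -48 + 40*(-4 + (-5)²) = -48 + 40*(-4 + 25) = -48 + 40*21 = -48 + 840 = 792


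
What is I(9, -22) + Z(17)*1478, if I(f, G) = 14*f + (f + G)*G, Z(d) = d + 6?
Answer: 34406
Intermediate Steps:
Z(d) = 6 + d
I(f, G) = 14*f + G*(G + f) (I(f, G) = 14*f + (G + f)*G = 14*f + G*(G + f))
I(9, -22) + Z(17)*1478 = ((-22)² + 14*9 - 22*9) + (6 + 17)*1478 = (484 + 126 - 198) + 23*1478 = 412 + 33994 = 34406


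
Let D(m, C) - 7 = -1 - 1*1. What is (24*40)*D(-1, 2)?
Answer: 4800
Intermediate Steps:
D(m, C) = 5 (D(m, C) = 7 + (-1 - 1*1) = 7 + (-1 - 1) = 7 - 2 = 5)
(24*40)*D(-1, 2) = (24*40)*5 = 960*5 = 4800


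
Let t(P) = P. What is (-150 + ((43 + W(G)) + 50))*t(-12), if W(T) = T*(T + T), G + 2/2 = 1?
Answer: 684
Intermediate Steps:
G = 0 (G = -1 + 1 = 0)
W(T) = 2*T² (W(T) = T*(2*T) = 2*T²)
(-150 + ((43 + W(G)) + 50))*t(-12) = (-150 + ((43 + 2*0²) + 50))*(-12) = (-150 + ((43 + 2*0) + 50))*(-12) = (-150 + ((43 + 0) + 50))*(-12) = (-150 + (43 + 50))*(-12) = (-150 + 93)*(-12) = -57*(-12) = 684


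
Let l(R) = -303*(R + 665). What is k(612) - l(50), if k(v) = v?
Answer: 217257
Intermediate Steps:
l(R) = -201495 - 303*R (l(R) = -303*(665 + R) = -201495 - 303*R)
k(612) - l(50) = 612 - (-201495 - 303*50) = 612 - (-201495 - 15150) = 612 - 1*(-216645) = 612 + 216645 = 217257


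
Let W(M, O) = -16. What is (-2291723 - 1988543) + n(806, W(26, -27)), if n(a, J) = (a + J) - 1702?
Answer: -4281178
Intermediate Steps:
n(a, J) = -1702 + J + a (n(a, J) = (J + a) - 1702 = -1702 + J + a)
(-2291723 - 1988543) + n(806, W(26, -27)) = (-2291723 - 1988543) + (-1702 - 16 + 806) = -4280266 - 912 = -4281178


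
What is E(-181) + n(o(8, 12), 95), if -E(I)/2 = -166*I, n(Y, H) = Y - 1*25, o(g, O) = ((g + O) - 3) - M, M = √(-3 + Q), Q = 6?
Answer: -60100 - √3 ≈ -60102.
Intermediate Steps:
M = √3 (M = √(-3 + 6) = √3 ≈ 1.7320)
o(g, O) = -3 + O + g - √3 (o(g, O) = ((g + O) - 3) - √3 = ((O + g) - 3) - √3 = (-3 + O + g) - √3 = -3 + O + g - √3)
n(Y, H) = -25 + Y (n(Y, H) = Y - 25 = -25 + Y)
E(I) = 332*I (E(I) = -(-332)*I = 332*I)
E(-181) + n(o(8, 12), 95) = 332*(-181) + (-25 + (-3 + 12 + 8 - √3)) = -60092 + (-25 + (17 - √3)) = -60092 + (-8 - √3) = -60100 - √3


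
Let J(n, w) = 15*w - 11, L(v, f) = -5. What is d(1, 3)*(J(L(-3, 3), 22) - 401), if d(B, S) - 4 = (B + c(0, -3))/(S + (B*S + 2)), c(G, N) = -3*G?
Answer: -1353/4 ≈ -338.25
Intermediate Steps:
d(B, S) = 4 + B/(2 + S + B*S) (d(B, S) = 4 + (B - 3*0)/(S + (B*S + 2)) = 4 + (B + 0)/(S + (2 + B*S)) = 4 + B/(2 + S + B*S))
J(n, w) = -11 + 15*w
d(1, 3)*(J(L(-3, 3), 22) - 401) = ((8 + 1 + 4*3 + 4*1*3)/(2 + 3 + 1*3))*((-11 + 15*22) - 401) = ((8 + 1 + 12 + 12)/(2 + 3 + 3))*((-11 + 330) - 401) = (33/8)*(319 - 401) = ((⅛)*33)*(-82) = (33/8)*(-82) = -1353/4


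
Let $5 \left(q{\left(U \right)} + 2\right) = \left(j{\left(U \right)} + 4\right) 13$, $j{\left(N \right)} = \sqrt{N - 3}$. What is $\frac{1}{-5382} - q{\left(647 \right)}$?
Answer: $- \frac{226049}{26910} - \frac{26 \sqrt{161}}{5} \approx -74.381$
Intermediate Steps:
$j{\left(N \right)} = \sqrt{-3 + N}$
$q{\left(U \right)} = \frac{42}{5} + \frac{13 \sqrt{-3 + U}}{5}$ ($q{\left(U \right)} = -2 + \frac{\left(\sqrt{-3 + U} + 4\right) 13}{5} = -2 + \frac{\left(4 + \sqrt{-3 + U}\right) 13}{5} = -2 + \frac{52 + 13 \sqrt{-3 + U}}{5} = -2 + \left(\frac{52}{5} + \frac{13 \sqrt{-3 + U}}{5}\right) = \frac{42}{5} + \frac{13 \sqrt{-3 + U}}{5}$)
$\frac{1}{-5382} - q{\left(647 \right)} = \frac{1}{-5382} - \left(\frac{42}{5} + \frac{13 \sqrt{-3 + 647}}{5}\right) = - \frac{1}{5382} - \left(\frac{42}{5} + \frac{13 \sqrt{644}}{5}\right) = - \frac{1}{5382} - \left(\frac{42}{5} + \frac{13 \cdot 2 \sqrt{161}}{5}\right) = - \frac{1}{5382} - \left(\frac{42}{5} + \frac{26 \sqrt{161}}{5}\right) = - \frac{226049}{26910} - \frac{26 \sqrt{161}}{5}$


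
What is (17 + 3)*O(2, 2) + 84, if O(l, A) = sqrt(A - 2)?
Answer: 84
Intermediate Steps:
O(l, A) = sqrt(-2 + A)
(17 + 3)*O(2, 2) + 84 = (17 + 3)*sqrt(-2 + 2) + 84 = 20*sqrt(0) + 84 = 20*0 + 84 = 0 + 84 = 84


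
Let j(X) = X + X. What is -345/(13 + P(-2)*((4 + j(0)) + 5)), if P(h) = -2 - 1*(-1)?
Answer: -345/4 ≈ -86.250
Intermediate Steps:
j(X) = 2*X
P(h) = -1 (P(h) = -2 + 1 = -1)
-345/(13 + P(-2)*((4 + j(0)) + 5)) = -345/(13 - ((4 + 2*0) + 5)) = -345/(13 - ((4 + 0) + 5)) = -345/(13 - (4 + 5)) = -345/(13 - 1*9) = -345/(13 - 9) = -345/4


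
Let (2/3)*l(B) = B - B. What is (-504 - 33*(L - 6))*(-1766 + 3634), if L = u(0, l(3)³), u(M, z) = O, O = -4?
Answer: -325032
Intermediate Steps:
l(B) = 0 (l(B) = 3*(B - B)/2 = (3/2)*0 = 0)
u(M, z) = -4
L = -4
(-504 - 33*(L - 6))*(-1766 + 3634) = (-504 - 33*(-4 - 6))*(-1766 + 3634) = (-504 - 33*(-10))*1868 = (-504 + 330)*1868 = -174*1868 = -325032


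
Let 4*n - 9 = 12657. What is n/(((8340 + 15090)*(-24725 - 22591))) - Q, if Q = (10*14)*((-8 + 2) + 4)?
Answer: 206941255489/739075920 ≈ 280.00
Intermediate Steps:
n = 6333/2 (n = 9/4 + (¼)*12657 = 9/4 + 12657/4 = 6333/2 ≈ 3166.5)
Q = -280 (Q = 140*(-6 + 4) = 140*(-2) = -280)
n/(((8340 + 15090)*(-24725 - 22591))) - Q = 6333/(2*(((8340 + 15090)*(-24725 - 22591)))) - 1*(-280) = 6333/(2*((23430*(-47316)))) + 280 = (6333/2)/(-1108613880) + 280 = (6333/2)*(-1/1108613880) + 280 = -2111/739075920 + 280 = 206941255489/739075920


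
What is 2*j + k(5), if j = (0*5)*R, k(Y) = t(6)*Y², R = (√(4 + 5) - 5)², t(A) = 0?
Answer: 0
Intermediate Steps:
R = 4 (R = (√9 - 5)² = (3 - 5)² = (-2)² = 4)
k(Y) = 0 (k(Y) = 0*Y² = 0)
j = 0 (j = (0*5)*4 = 0*4 = 0)
2*j + k(5) = 2*0 + 0 = 0 + 0 = 0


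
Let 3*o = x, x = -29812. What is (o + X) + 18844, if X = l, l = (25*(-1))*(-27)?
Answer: 28745/3 ≈ 9581.7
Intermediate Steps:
o = -29812/3 (o = (1/3)*(-29812) = -29812/3 ≈ -9937.3)
l = 675 (l = -25*(-27) = 675)
X = 675
(o + X) + 18844 = (-29812/3 + 675) + 18844 = -27787/3 + 18844 = 28745/3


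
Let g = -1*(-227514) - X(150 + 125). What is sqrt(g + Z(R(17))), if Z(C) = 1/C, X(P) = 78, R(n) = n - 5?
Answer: sqrt(8187699)/6 ≈ 476.90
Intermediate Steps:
R(n) = -5 + n
g = 227436 (g = -1*(-227514) - 1*78 = 227514 - 78 = 227436)
sqrt(g + Z(R(17))) = sqrt(227436 + 1/(-5 + 17)) = sqrt(227436 + 1/12) = sqrt(2729233/12) = sqrt(8187699)/6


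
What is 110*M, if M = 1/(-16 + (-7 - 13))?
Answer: -55/18 ≈ -3.0556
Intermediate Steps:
M = -1/36 (M = 1/(-16 - 20) = 1/(-36) = -1/36 ≈ -0.027778)
110*M = 110*(-1/36) = -55/18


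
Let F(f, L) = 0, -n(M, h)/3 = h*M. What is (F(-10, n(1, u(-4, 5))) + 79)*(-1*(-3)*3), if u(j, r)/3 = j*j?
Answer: 711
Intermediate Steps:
u(j, r) = 3*j² (u(j, r) = 3*(j*j) = 3*j²)
n(M, h) = -3*M*h (n(M, h) = -3*h*M = -3*M*h)
(F(-10, n(1, u(-4, 5))) + 79)*(-1*(-3)*3) = (0 + 79)*(-1*(-3)*3) = 79*(3*3) = 79*9 = 711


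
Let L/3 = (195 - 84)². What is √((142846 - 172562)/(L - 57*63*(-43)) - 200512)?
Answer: I*√12749500427253/7974 ≈ 447.79*I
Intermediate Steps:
L = 36963 (L = 3*(195 - 84)² = 3*111² = 3*12321 = 36963)
√((142846 - 172562)/(L - 57*63*(-43)) - 200512) = √((142846 - 172562)/(36963 - 57*63*(-43)) - 200512) = √(-29716/(36963 - 3591*(-43)) - 200512) = √(-29716/(36963 + 154413) - 200512) = √(-29716/191376 - 200512) = √(-29716*1/191376 - 200512) = √(-7429/47844 - 200512) = √(-9593303557/47844) = I*√12749500427253/7974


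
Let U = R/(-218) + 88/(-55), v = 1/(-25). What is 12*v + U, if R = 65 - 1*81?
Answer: -5468/2725 ≈ -2.0066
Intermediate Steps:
R = -16 (R = 65 - 81 = -16)
v = -1/25 (v = 1*(-1/25) = -1/25 ≈ -0.040000)
U = -832/545 (U = -16/(-218) + 88/(-55) = -16*(-1/218) + 88*(-1/55) = 8/109 - 8/5 = -832/545 ≈ -1.5266)
12*v + U = 12*(-1/25) - 832/545 = -12/25 - 832/545 = -5468/2725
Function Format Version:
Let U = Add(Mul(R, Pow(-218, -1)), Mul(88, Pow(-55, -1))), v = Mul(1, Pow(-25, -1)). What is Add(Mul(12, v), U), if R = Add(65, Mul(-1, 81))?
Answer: Rational(-5468, 2725) ≈ -2.0066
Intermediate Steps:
R = -16 (R = Add(65, -81) = -16)
v = Rational(-1, 25) (v = Mul(1, Rational(-1, 25)) = Rational(-1, 25) ≈ -0.040000)
U = Rational(-832, 545) (U = Add(Mul(-16, Pow(-218, -1)), Mul(88, Pow(-55, -1))) = Add(Mul(-16, Rational(-1, 218)), Mul(88, Rational(-1, 55))) = Add(Rational(8, 109), Rational(-8, 5)) = Rational(-832, 545) ≈ -1.5266)
Add(Mul(12, v), U) = Add(Mul(12, Rational(-1, 25)), Rational(-832, 545)) = Add(Rational(-12, 25), Rational(-832, 545)) = Rational(-5468, 2725)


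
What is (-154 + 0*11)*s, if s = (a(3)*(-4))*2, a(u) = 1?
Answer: 1232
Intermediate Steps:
s = -8 (s = (1*(-4))*2 = -4*2 = -8)
(-154 + 0*11)*s = (-154 + 0*11)*(-8) = (-154 + 0)*(-8) = -154*(-8) = 1232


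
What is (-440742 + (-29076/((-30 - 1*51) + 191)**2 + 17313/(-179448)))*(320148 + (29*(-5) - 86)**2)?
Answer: -29787271134347619711/180943400 ≈ -1.6462e+11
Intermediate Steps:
(-440742 + (-29076/((-30 - 1*51) + 191)**2 + 17313/(-179448)))*(320148 + (29*(-5) - 86)**2) = (-440742 + (-29076/((-30 - 51) + 191)**2 + 17313*(-1/179448)))*(320148 + (-145 - 86)**2) = (-440742 + (-29076/(-81 + 191)**2 - 5771/59816))*(320148 + (-231)**2) = (-440742 + (-29076/(110**2) - 5771/59816))*(320148 + 53361) = (-440742 + (-29076/12100 - 5771/59816))*373509 = (-440742 + (-29076*1/12100 - 5771/59816))*373509 = (-440742 + (-7269/3025 - 5771/59816))*373509 = (-440742 - 452259779/180943400)*373509 = -79749808262579/180943400*373509 = -29787271134347619711/180943400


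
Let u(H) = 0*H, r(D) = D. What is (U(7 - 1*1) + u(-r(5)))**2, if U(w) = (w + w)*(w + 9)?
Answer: 32400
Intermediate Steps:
U(w) = 2*w*(9 + w) (U(w) = (2*w)*(9 + w) = 2*w*(9 + w))
u(H) = 0
(U(7 - 1*1) + u(-r(5)))**2 = (2*(7 - 1*1)*(9 + (7 - 1*1)) + 0)**2 = (2*(7 - 1)*(9 + (7 - 1)) + 0)**2 = (2*6*(9 + 6) + 0)**2 = (2*6*15 + 0)**2 = (180 + 0)**2 = 180**2 = 32400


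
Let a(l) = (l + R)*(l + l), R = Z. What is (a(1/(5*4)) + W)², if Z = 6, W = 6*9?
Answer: 119268241/40000 ≈ 2981.7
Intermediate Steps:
W = 54
R = 6
a(l) = 2*l*(6 + l) (a(l) = (l + 6)*(l + l) = (6 + l)*(2*l) = 2*l*(6 + l))
(a(1/(5*4)) + W)² = (2*(6 + 1/(5*4))/((5*4)) + 54)² = (2*(6 + 1/20)/20 + 54)² = (2*(1/20)*(6 + 1/20) + 54)² = (2*(1/20)*(121/20) + 54)² = (121/200 + 54)² = (10921/200)² = 119268241/40000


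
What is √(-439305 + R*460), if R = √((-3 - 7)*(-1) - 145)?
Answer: √(-439305 + 1380*I*√15) ≈ 4.032 + 662.81*I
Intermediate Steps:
R = 3*I*√15 (R = √(-10*(-1) - 145) = √(10 - 145) = √(-135) = 3*I*√15 ≈ 11.619*I)
√(-439305 + R*460) = √(-439305 + (3*I*√15)*460) = √(-439305 + 1380*I*√15)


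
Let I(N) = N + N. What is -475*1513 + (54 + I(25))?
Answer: -718571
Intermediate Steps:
I(N) = 2*N
-475*1513 + (54 + I(25)) = -475*1513 + (54 + 2*25) = -718675 + (54 + 50) = -718675 + 104 = -718571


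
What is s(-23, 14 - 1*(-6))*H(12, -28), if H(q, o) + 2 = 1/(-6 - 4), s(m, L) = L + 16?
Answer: -378/5 ≈ -75.600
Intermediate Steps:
s(m, L) = 16 + L
H(q, o) = -21/10 (H(q, o) = -2 + 1/(-6 - 4) = -2 + 1/(-10) = -2 - ⅒ = -21/10)
s(-23, 14 - 1*(-6))*H(12, -28) = (16 + (14 - 1*(-6)))*(-21/10) = (16 + (14 + 6))*(-21/10) = (16 + 20)*(-21/10) = 36*(-21/10) = -378/5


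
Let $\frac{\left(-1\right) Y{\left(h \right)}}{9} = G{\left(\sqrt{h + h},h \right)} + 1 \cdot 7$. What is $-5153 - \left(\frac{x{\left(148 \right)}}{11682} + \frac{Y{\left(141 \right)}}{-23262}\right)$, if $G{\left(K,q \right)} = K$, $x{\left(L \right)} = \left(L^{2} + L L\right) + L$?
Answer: $- \frac{2359147985}{457486} - \frac{3 \sqrt{282}}{7754} \approx -5156.8$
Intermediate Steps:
$x{\left(L \right)} = L + 2 L^{2}$ ($x{\left(L \right)} = \left(L^{2} + L^{2}\right) + L = 2 L^{2} + L = L + 2 L^{2}$)
$Y{\left(h \right)} = -63 - 9 \sqrt{2} \sqrt{h}$ ($Y{\left(h \right)} = - 9 \left(\sqrt{h + h} + 1 \cdot 7\right) = - 9 \left(\sqrt{2 h} + 7\right) = - 9 \left(\sqrt{2} \sqrt{h} + 7\right) = - 9 \left(7 + \sqrt{2} \sqrt{h}\right) = -63 - 9 \sqrt{2} \sqrt{h}$)
$-5153 - \left(\frac{x{\left(148 \right)}}{11682} + \frac{Y{\left(141 \right)}}{-23262}\right) = -5153 - \left(\frac{148 \left(1 + 2 \cdot 148\right)}{11682} + \frac{-63 - 9 \sqrt{2} \sqrt{141}}{-23262}\right) = -5153 - \left(148 \left(1 + 296\right) \frac{1}{11682} + \left(-63 - 9 \sqrt{282}\right) \left(- \frac{1}{23262}\right)\right) = -5153 - \left(148 \cdot 297 \cdot \frac{1}{11682} + \left(\frac{21}{7754} + \frac{3 \sqrt{282}}{7754}\right)\right) = -5153 - \left(43956 \cdot \frac{1}{11682} + \left(\frac{21}{7754} + \frac{3 \sqrt{282}}{7754}\right)\right) = -5153 - \left(\frac{222}{59} + \left(\frac{21}{7754} + \frac{3 \sqrt{282}}{7754}\right)\right) = -5153 - \left(\frac{1722627}{457486} + \frac{3 \sqrt{282}}{7754}\right) = - \frac{2359147985}{457486} - \frac{3 \sqrt{282}}{7754}$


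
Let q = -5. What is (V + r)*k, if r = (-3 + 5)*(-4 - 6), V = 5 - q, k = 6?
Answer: -60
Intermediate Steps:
V = 10 (V = 5 - 1*(-5) = 5 + 5 = 10)
r = -20 (r = 2*(-10) = -20)
(V + r)*k = (10 - 20)*6 = -10*6 = -60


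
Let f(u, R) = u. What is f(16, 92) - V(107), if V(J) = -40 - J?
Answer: 163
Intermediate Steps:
f(16, 92) - V(107) = 16 - (-40 - 1*107) = 16 - (-40 - 107) = 16 - 1*(-147) = 16 + 147 = 163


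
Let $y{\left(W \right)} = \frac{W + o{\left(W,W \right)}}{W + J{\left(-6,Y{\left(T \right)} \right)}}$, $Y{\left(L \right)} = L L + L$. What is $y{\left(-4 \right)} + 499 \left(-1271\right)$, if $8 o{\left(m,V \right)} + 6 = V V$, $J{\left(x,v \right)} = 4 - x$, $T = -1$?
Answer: $- \frac{15221507}{24} \approx -6.3423 \cdot 10^{5}$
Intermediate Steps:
$Y{\left(L \right)} = L + L^{2}$ ($Y{\left(L \right)} = L^{2} + L = L + L^{2}$)
$o{\left(m,V \right)} = - \frac{3}{4} + \frac{V^{2}}{8}$ ($o{\left(m,V \right)} = - \frac{3}{4} + \frac{V V}{8} = - \frac{3}{4} + \frac{V^{2}}{8}$)
$y{\left(W \right)} = \frac{- \frac{3}{4} + W + \frac{W^{2}}{8}}{10 + W}$ ($y{\left(W \right)} = \frac{W + \left(- \frac{3}{4} + \frac{W^{2}}{8}\right)}{W + \left(4 - -6\right)} = \frac{- \frac{3}{4} + W + \frac{W^{2}}{8}}{W + \left(4 + 6\right)} = \frac{- \frac{3}{4} + W + \frac{W^{2}}{8}}{W + 10} = \frac{- \frac{3}{4} + W + \frac{W^{2}}{8}}{10 + W}$)
$y{\left(-4 \right)} + 499 \left(-1271\right) = \frac{-6 + \left(-4\right)^{2} + 8 \left(-4\right)}{8 \left(10 - 4\right)} + 499 \left(-1271\right) = \frac{-6 + 16 - 32}{8 \cdot 6} - 634229 = \frac{1}{8} \cdot \frac{1}{6} \left(-22\right) - 634229 = - \frac{11}{24} - 634229 = - \frac{15221507}{24}$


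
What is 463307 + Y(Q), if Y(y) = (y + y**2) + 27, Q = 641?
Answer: 874856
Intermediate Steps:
Y(y) = 27 + y + y**2
463307 + Y(Q) = 463307 + (27 + 641 + 641**2) = 463307 + (27 + 641 + 410881) = 463307 + 411549 = 874856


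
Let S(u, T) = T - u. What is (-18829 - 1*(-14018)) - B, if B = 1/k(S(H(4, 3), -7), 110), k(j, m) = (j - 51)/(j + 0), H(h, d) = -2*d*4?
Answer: -9621/2 ≈ -4810.5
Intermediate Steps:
H(h, d) = -8*d
k(j, m) = (-51 + j)/j
B = -½ (B = 1/((-51 + (-7 - (-8)*3))/(-7 - (-8)*3)) = 1/((-51 + (-7 - 1*(-24)))/(-7 - 1*(-24))) = 1/((-51 + (-7 + 24))/(-7 + 24)) = 1/((-51 + 17)/17) = 1/((1/17)*(-34)) = 1/(-2) = -½ ≈ -0.50000)
(-18829 - 1*(-14018)) - B = (-18829 - 1*(-14018)) - 1*(-½) = (-18829 + 14018) + ½ = -4811 + ½ = -9621/2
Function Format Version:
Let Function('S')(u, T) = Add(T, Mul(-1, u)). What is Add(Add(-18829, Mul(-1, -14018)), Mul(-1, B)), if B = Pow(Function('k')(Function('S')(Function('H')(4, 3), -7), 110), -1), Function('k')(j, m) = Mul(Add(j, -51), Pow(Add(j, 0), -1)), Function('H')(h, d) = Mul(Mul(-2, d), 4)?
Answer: Rational(-9621, 2) ≈ -4810.5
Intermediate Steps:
Function('H')(h, d) = Mul(-8, d)
Function('k')(j, m) = Mul(Pow(j, -1), Add(-51, j)) (Function('k')(j, m) = Mul(Add(-51, j), Pow(j, -1)) = Mul(Pow(j, -1), Add(-51, j)))
B = Rational(-1, 2) (B = Pow(Mul(Pow(Add(-7, Mul(-1, Mul(-8, 3))), -1), Add(-51, Add(-7, Mul(-1, Mul(-8, 3))))), -1) = Pow(Mul(Pow(Add(-7, Mul(-1, -24)), -1), Add(-51, Add(-7, Mul(-1, -24)))), -1) = Pow(Mul(Pow(Add(-7, 24), -1), Add(-51, Add(-7, 24))), -1) = Pow(Mul(Pow(17, -1), Add(-51, 17)), -1) = Pow(Mul(Rational(1, 17), -34), -1) = Pow(-2, -1) = Rational(-1, 2) ≈ -0.50000)
Add(Add(-18829, Mul(-1, -14018)), Mul(-1, B)) = Add(Add(-18829, Mul(-1, -14018)), Mul(-1, Rational(-1, 2))) = Add(Add(-18829, 14018), Rational(1, 2)) = Add(-4811, Rational(1, 2)) = Rational(-9621, 2)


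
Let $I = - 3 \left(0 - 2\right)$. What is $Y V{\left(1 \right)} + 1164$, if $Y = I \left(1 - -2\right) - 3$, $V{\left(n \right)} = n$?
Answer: $1179$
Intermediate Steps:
$I = 6$ ($I = \left(-3\right) \left(-2\right) = 6$)
$Y = 15$ ($Y = 6 \left(1 - -2\right) - 3 = 6 \left(1 + 2\right) - 3 = 6 \cdot 3 - 3 = 18 - 3 = 15$)
$Y V{\left(1 \right)} + 1164 = 15 \cdot 1 + 1164 = 15 + 1164 = 1179$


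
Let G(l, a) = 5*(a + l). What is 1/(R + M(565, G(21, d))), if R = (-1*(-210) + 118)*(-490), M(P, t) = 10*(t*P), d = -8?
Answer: 1/206530 ≈ 4.8419e-6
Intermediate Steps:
G(l, a) = 5*a + 5*l
M(P, t) = 10*P*t (M(P, t) = 10*(P*t) = 10*P*t)
R = -160720 (R = (210 + 118)*(-490) = 328*(-490) = -160720)
1/(R + M(565, G(21, d))) = 1/(-160720 + 10*565*(5*(-8) + 5*21)) = 1/(-160720 + 10*565*(-40 + 105)) = 1/(-160720 + 10*565*65) = 1/(-160720 + 367250) = 1/206530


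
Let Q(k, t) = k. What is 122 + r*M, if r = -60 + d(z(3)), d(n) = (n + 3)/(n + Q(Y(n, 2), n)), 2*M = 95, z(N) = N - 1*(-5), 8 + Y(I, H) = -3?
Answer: -17413/6 ≈ -2902.2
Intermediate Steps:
Y(I, H) = -11 (Y(I, H) = -8 - 3 = -11)
z(N) = 5 + N (z(N) = N + 5 = 5 + N)
M = 95/2 (M = (½)*95 = 95/2 ≈ 47.500)
d(n) = (3 + n)/(-11 + n) (d(n) = (n + 3)/(n - 11) = (3 + n)/(-11 + n))
r = -191/3 (r = -60 + (3 + (5 + 3))/(-11 + (5 + 3)) = -60 + (3 + 8)/(-11 + 8) = -60 + 11/(-3) = -60 - ⅓*11 = -60 - 11/3 = -191/3 ≈ -63.667)
122 + r*M = 122 - 191/3*95/2 = 122 - 18145/6 = -17413/6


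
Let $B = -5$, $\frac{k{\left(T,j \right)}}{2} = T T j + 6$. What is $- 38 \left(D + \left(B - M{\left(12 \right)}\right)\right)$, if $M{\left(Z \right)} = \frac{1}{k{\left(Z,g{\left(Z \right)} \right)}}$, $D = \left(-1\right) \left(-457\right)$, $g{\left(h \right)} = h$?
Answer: $- \frac{29783165}{1734} \approx -17176.0$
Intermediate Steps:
$k{\left(T,j \right)} = 12 + 2 j T^{2}$ ($k{\left(T,j \right)} = 2 \left(T T j + 6\right) = 2 \left(T^{2} j + 6\right) = 2 \left(j T^{2} + 6\right) = 2 \left(6 + j T^{2}\right) = 12 + 2 j T^{2}$)
$D = 457$
$M{\left(Z \right)} = \frac{1}{12 + 2 Z^{3}}$ ($M{\left(Z \right)} = \frac{1}{12 + 2 Z Z^{2}} = \frac{1}{12 + 2 Z^{3}}$)
$- 38 \left(D + \left(B - M{\left(12 \right)}\right)\right) = - 38 \left(457 - \left(5 + \frac{1}{2 \left(6 + 12^{3}\right)}\right)\right) = - 38 \left(457 - \left(5 + \frac{1}{2 \left(6 + 1728\right)}\right)\right) = - 38 \left(457 - \left(5 + \frac{1}{2 \cdot 1734}\right)\right) = - 38 \left(457 - \left(5 + \frac{1}{2} \cdot \frac{1}{1734}\right)\right) = - 38 \left(457 - \frac{17341}{3468}\right) = \left(-38\right) \frac{1567535}{3468} = - \frac{29783165}{1734}$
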